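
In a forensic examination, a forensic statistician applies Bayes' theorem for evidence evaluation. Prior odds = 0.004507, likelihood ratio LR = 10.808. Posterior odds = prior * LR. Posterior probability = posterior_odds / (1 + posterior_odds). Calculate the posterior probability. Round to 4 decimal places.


Bayesian evidence evaluation:
Posterior odds = prior_odds * LR = 0.004507 * 10.808 = 0.04871166
Posterior probability = posterior_odds / (1 + posterior_odds)
= 0.04871166 / (1 + 0.04871166)
= 0.04871166 / 1.04871166
= 0.0464

0.0464


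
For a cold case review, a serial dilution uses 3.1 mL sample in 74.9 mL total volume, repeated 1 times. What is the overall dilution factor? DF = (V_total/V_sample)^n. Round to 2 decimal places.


Dilution factor calculation:
Single dilution = V_total / V_sample = 74.9 / 3.1 ≈ 24.16129
Number of dilutions = 1
Total DF = (74.9 / 3.1)^1 (full precision, rounded at the end) = 24.16

24.16


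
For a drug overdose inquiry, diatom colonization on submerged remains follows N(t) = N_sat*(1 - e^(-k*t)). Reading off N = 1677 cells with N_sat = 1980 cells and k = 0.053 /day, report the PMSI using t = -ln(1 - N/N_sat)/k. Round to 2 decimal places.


PMSI from diatom colonization curve:
N / N_sat = 1677 / 1980 = 0.84697
1 - N/N_sat = 0.15303
ln(1 - N/N_sat) = -1.877121
t = -ln(1 - N/N_sat) / k = -(-1.877121) / 0.053 = 35.42 days

35.42


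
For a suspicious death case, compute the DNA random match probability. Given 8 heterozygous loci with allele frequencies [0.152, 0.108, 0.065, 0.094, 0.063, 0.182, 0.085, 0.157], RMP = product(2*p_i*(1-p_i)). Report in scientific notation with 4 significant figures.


Computing RMP for 8 loci:
Locus 1: 2 * 0.152 * 0.848 = 0.257792
Locus 2: 2 * 0.108 * 0.892 = 0.192672
Locus 3: 2 * 0.065 * 0.935 = 0.12155
Locus 4: 2 * 0.094 * 0.906 = 0.170328
Locus 5: 2 * 0.063 * 0.937 = 0.118062
Locus 6: 2 * 0.182 * 0.818 = 0.297752
Locus 7: 2 * 0.085 * 0.915 = 0.15555
Locus 8: 2 * 0.157 * 0.843 = 0.264702
RMP = 1.488e-06

1.488e-06


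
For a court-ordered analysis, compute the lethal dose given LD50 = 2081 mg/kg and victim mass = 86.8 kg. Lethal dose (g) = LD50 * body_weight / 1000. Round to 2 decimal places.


Lethal dose calculation:
Lethal dose = LD50 * body_weight / 1000
= 2081 * 86.8 / 1000
= 180630.8 / 1000
= 180.63 g

180.63


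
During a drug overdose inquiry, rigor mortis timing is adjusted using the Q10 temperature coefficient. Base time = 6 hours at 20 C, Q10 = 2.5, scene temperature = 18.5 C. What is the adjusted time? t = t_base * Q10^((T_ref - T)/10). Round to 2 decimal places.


Rigor mortis time adjustment:
Exponent = (T_ref - T_actual) / 10 = (20 - 18.5) / 10 = 0.15
Q10 factor = 2.5^0.15 = 1.14734
t_adjusted = 6 * 1.14734 = 6.88 hours

6.88


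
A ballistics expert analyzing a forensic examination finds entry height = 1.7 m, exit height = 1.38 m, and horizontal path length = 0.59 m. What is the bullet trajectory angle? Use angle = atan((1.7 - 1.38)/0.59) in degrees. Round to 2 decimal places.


Bullet trajectory angle:
Height difference = 1.7 - 1.38 = 0.32 m
angle = atan(0.32 / 0.59)
angle = atan(0.542373)
angle = 28.47 degrees

28.47


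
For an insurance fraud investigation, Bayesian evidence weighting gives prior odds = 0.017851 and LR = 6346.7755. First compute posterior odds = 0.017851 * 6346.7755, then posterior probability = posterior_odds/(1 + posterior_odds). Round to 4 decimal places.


Bayesian evidence evaluation:
Posterior odds = prior_odds * LR = 0.017851 * 6346.7755 = 113.2963
Posterior probability = posterior_odds / (1 + posterior_odds)
= 113.2963 / (1 + 113.2963)
= 113.2963 / 114.2963
= 0.9913

0.9913


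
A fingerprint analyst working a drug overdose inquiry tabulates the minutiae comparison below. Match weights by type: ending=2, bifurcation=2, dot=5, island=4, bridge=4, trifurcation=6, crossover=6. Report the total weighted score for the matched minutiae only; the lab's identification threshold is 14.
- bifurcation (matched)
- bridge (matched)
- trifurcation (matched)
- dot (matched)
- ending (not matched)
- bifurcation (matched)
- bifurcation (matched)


Weighted minutiae match score:
  bifurcation: matched, +2 (running total 2)
  bridge: matched, +4 (running total 6)
  trifurcation: matched, +6 (running total 12)
  dot: matched, +5 (running total 17)
  ending: not matched, +0
  bifurcation: matched, +2 (running total 19)
  bifurcation: matched, +2 (running total 21)
Total score = 21
Threshold = 14; verdict = identification

21


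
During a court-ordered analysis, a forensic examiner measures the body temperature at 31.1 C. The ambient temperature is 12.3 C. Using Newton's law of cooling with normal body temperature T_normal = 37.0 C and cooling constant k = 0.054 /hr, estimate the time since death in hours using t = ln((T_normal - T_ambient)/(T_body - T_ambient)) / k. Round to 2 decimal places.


Using Newton's law of cooling:
t = ln((T_normal - T_ambient) / (T_body - T_ambient)) / k
T_normal - T_ambient = 24.7
T_body - T_ambient = 18.8
Ratio = 1.31383
ln(ratio) = 0.272947
t = 0.272947 / 0.054 = 5.05 hours

5.05


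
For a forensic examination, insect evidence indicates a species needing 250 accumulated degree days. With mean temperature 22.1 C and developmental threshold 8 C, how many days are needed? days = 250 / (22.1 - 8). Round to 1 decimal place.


Insect development time:
Effective temperature = avg_temp - T_base = 22.1 - 8 = 14.1 C
Days = ADD / effective_temp = 250 / 14.1 = 17.7 days

17.7


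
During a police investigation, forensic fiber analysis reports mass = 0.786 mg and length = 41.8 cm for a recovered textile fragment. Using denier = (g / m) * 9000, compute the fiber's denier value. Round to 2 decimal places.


Denier calculation:
Mass in grams = 0.786 mg / 1000 = 0.000786 g
Length in meters = 41.8 cm / 100 = 0.418 m
Linear density = mass / length = 0.000786 / 0.418 = 0.00188038 g/m
Denier = (g/m) * 9000 = 0.00188038 * 9000 = 16.92

16.92


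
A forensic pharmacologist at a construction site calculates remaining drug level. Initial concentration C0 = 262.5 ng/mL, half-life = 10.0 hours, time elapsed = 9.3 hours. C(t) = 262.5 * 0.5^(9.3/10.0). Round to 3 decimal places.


Drug concentration decay:
Number of half-lives = t / t_half = 9.3 / 10.0 = 0.93
Decay factor = 0.5^0.93 = 0.52485834
C(t) = 262.5 * 0.52485834 = 137.775 ng/mL

137.775


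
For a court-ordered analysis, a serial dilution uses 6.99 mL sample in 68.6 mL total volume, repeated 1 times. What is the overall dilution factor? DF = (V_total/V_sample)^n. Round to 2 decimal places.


Dilution factor calculation:
Single dilution = V_total / V_sample = 68.6 / 6.99 ≈ 9.81402
Number of dilutions = 1
Total DF = (68.6 / 6.99)^1 (full precision, rounded at the end) = 9.81

9.81


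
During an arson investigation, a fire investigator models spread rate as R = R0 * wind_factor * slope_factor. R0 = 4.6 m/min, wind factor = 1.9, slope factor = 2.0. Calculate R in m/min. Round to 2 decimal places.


Fire spread rate calculation:
R = R0 * wind_factor * slope_factor
= 4.6 * 1.9 * 2.0
= 8.74 * 2.0
= 17.48 m/min

17.48


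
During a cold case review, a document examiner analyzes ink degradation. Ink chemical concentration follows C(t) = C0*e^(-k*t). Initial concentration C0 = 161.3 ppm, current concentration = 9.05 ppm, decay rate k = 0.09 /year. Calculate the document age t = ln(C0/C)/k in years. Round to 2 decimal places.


Document age estimation:
C0/C = 161.3 / 9.05 = 17.823204
ln(C0/C) = 2.880501
t = 2.880501 / 0.09 = 32.01 years

32.01


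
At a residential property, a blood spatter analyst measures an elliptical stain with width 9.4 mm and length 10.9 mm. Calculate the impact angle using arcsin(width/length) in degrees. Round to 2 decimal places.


Blood spatter impact angle calculation:
width / length = 9.4 / 10.9 = 0.862385
angle = arcsin(0.862385)
angle = 59.59 degrees

59.59


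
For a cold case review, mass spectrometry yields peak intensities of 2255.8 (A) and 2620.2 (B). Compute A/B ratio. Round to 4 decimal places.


Spectral peak ratio:
Peak A = 2255.8 counts
Peak B = 2620.2 counts
Ratio = 2255.8 / 2620.2 = 0.8609

0.8609


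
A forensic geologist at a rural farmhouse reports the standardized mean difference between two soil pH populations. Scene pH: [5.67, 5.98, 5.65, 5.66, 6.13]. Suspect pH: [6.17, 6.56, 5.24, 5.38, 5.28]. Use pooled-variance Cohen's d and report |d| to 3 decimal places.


Pooled-variance Cohen's d for soil pH comparison:
Scene mean = 29.09 / 5 = 5.818
Suspect mean = 28.63 / 5 = 5.726
Scene sample variance s_s^2 = 0.04967
Suspect sample variance s_c^2 = 0.36188
Pooled variance = ((n_s-1)*s_s^2 + (n_c-1)*s_c^2) / (n_s + n_c - 2) = 0.205775
Pooled SD = sqrt(0.205775) = 0.453624
Mean difference = 0.092
|d| = |0.092| / 0.453624 = 0.203

0.203


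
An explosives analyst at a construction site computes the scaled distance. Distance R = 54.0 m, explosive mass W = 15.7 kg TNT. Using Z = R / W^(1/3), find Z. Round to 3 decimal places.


Scaled distance calculation:
W^(1/3) = 15.7^(1/3) = 2.503994
Z = R / W^(1/3) = 54.0 / 2.503994
Z = 21.566 m/kg^(1/3)

21.566


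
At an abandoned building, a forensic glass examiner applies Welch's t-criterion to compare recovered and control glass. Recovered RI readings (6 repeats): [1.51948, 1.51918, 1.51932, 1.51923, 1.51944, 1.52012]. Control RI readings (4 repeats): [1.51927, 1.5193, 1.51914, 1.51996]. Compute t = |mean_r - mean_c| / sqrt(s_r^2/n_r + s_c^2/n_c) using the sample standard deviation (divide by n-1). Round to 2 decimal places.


Welch's t-criterion for glass RI comparison:
Recovered mean = sum / n_r = 9.11677 / 6 = 1.5194617
Control mean = sum / n_c = 6.07767 / 4 = 1.5194175
Recovered sample variance s_r^2 = 1.17457e-07
Control sample variance s_c^2 = 1.35625e-07
Welch SE (unpooled) = sqrt(s_r^2/n_r + s_c^2/n_c) = sqrt(1.95761e-08 + 3.39063e-08) = sqrt(5.34824e-08) = 0.000231263
|mean_r - mean_c| = 4.41667e-05
t = 4.41667e-05 / 0.000231263 = 0.19

0.19


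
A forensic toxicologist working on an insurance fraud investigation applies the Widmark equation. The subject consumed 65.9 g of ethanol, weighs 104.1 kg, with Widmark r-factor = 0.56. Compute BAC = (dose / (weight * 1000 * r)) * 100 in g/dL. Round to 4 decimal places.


Applying the Widmark formula:
BAC = (dose_g / (body_wt * 1000 * r)) * 100
Denominator = 104.1 * 1000 * 0.56 = 58296
BAC = (65.9 / 58296) * 100
BAC = 0.1130 g/dL

0.1130


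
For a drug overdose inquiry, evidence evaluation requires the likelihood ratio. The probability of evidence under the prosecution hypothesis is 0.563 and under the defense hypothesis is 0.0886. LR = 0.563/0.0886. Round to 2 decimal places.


Likelihood ratio calculation:
LR = P(E|Hp) / P(E|Hd)
LR = 0.563 / 0.0886
LR = 6.35

6.35


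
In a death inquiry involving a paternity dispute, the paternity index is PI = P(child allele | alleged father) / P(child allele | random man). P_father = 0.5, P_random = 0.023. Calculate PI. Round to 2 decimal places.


Paternity Index calculation:
PI = P(allele|father) / P(allele|random)
PI = 0.5 / 0.023
PI = 21.74

21.74


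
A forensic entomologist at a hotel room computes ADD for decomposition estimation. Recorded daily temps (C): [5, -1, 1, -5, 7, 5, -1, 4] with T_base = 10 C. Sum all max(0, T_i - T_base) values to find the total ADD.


Computing ADD day by day:
Day 1: max(0, 5 - 10) = 0
Day 2: max(0, -1 - 10) = 0
Day 3: max(0, 1 - 10) = 0
Day 4: max(0, -5 - 10) = 0
Day 5: max(0, 7 - 10) = 0
Day 6: max(0, 5 - 10) = 0
Day 7: max(0, -1 - 10) = 0
Day 8: max(0, 4 - 10) = 0
Total ADD = 0

0


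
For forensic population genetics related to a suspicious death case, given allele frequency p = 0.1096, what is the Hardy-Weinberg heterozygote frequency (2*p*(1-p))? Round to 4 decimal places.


Hardy-Weinberg heterozygote frequency:
q = 1 - p = 1 - 0.1096 = 0.8904
2pq = 2 * 0.1096 * 0.8904 = 0.1952

0.1952


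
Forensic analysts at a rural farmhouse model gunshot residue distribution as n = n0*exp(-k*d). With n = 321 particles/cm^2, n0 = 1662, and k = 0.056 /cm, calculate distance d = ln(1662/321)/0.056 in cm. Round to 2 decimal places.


GSR distance calculation:
n0/n = 1662 / 321 = 5.17757
ln(n0/n) = 1.644336
d = 1.644336 / 0.056 = 29.36 cm

29.36


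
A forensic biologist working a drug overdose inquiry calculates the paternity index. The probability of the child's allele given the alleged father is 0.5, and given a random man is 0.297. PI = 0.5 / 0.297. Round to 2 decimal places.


Paternity Index calculation:
PI = P(allele|father) / P(allele|random)
PI = 0.5 / 0.297
PI = 1.68

1.68


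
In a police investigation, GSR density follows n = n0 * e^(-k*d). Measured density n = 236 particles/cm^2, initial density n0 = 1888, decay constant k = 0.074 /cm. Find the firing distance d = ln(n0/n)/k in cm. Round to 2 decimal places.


GSR distance calculation:
n0/n = 1888 / 236 = 8
ln(n0/n) = 2.079442
d = 2.079442 / 0.074 = 28.10 cm

28.10


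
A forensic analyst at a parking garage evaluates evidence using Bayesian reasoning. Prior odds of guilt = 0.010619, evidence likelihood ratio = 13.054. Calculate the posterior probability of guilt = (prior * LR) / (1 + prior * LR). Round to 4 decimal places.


Bayesian evidence evaluation:
Posterior odds = prior_odds * LR = 0.010619 * 13.054 = 0.1386204
Posterior probability = posterior_odds / (1 + posterior_odds)
= 0.1386204 / (1 + 0.1386204)
= 0.1386204 / 1.1386204
= 0.1217

0.1217


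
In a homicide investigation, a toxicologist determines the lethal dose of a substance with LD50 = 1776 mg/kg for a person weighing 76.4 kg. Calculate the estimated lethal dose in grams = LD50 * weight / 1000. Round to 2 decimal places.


Lethal dose calculation:
Lethal dose = LD50 * body_weight / 1000
= 1776 * 76.4 / 1000
= 135686.4 / 1000
= 135.69 g

135.69


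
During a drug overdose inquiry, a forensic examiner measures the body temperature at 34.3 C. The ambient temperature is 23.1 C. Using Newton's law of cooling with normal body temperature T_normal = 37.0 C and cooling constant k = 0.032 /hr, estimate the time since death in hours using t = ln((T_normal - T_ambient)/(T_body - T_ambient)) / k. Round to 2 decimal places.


Using Newton's law of cooling:
t = ln((T_normal - T_ambient) / (T_body - T_ambient)) / k
T_normal - T_ambient = 13.9
T_body - T_ambient = 11.2
Ratio = 1.241071
ln(ratio) = 0.215975
t = 0.215975 / 0.032 = 6.75 hours

6.75


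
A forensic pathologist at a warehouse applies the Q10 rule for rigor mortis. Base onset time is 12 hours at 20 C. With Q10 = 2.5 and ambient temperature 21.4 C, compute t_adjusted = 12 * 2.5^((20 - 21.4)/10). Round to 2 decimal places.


Rigor mortis time adjustment:
Exponent = (T_ref - T_actual) / 10 = (20 - 21.4) / 10 = -0.14
Q10 factor = 2.5^-0.14 = 0.87961
t_adjusted = 12 * 0.87961 = 10.56 hours

10.56


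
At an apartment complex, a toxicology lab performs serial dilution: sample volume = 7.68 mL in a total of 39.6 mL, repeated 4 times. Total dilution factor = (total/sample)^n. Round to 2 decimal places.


Dilution factor calculation:
Single dilution = V_total / V_sample = 39.6 / 7.68 ≈ 5.15625
Number of dilutions = 4
Total DF = (39.6 / 7.68)^4 (full precision, rounded at the end) = 706.86

706.86


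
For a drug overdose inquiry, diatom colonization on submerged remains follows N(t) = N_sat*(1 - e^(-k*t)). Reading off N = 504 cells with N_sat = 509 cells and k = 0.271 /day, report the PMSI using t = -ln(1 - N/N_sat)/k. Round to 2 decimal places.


PMSI from diatom colonization curve:
N / N_sat = 504 / 509 = 0.990177
1 - N/N_sat = 0.009823
ln(1 - N/N_sat) = -4.623029
t = -ln(1 - N/N_sat) / k = -(-4.623029) / 0.271 = 17.06 days

17.06


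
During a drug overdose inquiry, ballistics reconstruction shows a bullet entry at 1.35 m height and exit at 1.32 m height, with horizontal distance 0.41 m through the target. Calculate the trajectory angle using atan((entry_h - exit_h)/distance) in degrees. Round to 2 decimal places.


Bullet trajectory angle:
Height difference = 1.35 - 1.32 = 0.03 m
angle = atan(0.03 / 0.41)
angle = atan(0.073171)
angle = 4.18 degrees

4.18


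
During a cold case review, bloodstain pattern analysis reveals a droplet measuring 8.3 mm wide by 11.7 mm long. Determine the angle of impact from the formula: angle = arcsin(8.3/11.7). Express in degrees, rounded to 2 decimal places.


Blood spatter impact angle calculation:
width / length = 8.3 / 11.7 = 0.709402
angle = arcsin(0.709402)
angle = 45.19 degrees

45.19


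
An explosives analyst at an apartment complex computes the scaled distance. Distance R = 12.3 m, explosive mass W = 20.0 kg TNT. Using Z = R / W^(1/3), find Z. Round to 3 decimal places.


Scaled distance calculation:
W^(1/3) = 20.0^(1/3) = 2.714418
Z = R / W^(1/3) = 12.3 / 2.714418
Z = 4.531 m/kg^(1/3)

4.531


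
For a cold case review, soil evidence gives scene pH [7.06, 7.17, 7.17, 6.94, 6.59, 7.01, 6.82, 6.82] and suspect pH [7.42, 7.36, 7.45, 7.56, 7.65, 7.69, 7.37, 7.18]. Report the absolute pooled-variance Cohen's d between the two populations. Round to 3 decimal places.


Pooled-variance Cohen's d for soil pH comparison:
Scene mean = 55.58 / 8 = 6.9475
Suspect mean = 59.68 / 8 = 7.46
Scene sample variance s_s^2 = 0.039421
Suspect sample variance s_c^2 = 0.028171
Pooled variance = ((n_s-1)*s_s^2 + (n_c-1)*s_c^2) / (n_s + n_c - 2) = 0.033796
Pooled SD = sqrt(0.033796) = 0.183837
Mean difference = -0.5125
|d| = |-0.5125| / 0.183837 = 2.788

2.788


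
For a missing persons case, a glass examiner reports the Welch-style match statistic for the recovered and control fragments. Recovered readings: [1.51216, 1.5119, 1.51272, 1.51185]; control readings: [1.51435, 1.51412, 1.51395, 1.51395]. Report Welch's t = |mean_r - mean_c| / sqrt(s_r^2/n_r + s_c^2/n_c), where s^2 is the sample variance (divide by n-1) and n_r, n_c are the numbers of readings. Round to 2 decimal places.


Welch's t-criterion for glass RI comparison:
Recovered mean = sum / n_r = 6.04863 / 4 = 1.5121575
Control mean = sum / n_c = 6.05637 / 4 = 1.5140925
Recovered sample variance s_r^2 = 1.59092e-07
Control sample variance s_c^2 = 3.58917e-08
Welch SE (unpooled) = sqrt(s_r^2/n_r + s_c^2/n_c) = sqrt(3.97729e-08 + 8.97292e-09) = sqrt(4.87458e-08) = 0.000220785
|mean_r - mean_c| = 0.001935
t = 0.001935 / 0.000220785 = 8.76

8.76


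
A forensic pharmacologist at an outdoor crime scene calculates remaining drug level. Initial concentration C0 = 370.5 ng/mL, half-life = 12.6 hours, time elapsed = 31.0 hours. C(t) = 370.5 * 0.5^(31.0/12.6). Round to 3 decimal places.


Drug concentration decay:
Number of half-lives = t / t_half = 31.0 / 12.6 = 2.460317
Decay factor = 0.5^2.460317 = 0.18170663
C(t) = 370.5 * 0.18170663 = 67.322 ng/mL

67.322


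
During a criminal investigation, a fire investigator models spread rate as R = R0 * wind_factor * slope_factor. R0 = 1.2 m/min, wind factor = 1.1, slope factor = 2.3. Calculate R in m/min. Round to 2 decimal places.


Fire spread rate calculation:
R = R0 * wind_factor * slope_factor
= 1.2 * 1.1 * 2.3
= 1.32 * 2.3
= 3.04 m/min

3.04


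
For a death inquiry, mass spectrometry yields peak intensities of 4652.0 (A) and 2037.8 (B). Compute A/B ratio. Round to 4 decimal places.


Spectral peak ratio:
Peak A = 4652.0 counts
Peak B = 2037.8 counts
Ratio = 4652.0 / 2037.8 = 2.2829

2.2829


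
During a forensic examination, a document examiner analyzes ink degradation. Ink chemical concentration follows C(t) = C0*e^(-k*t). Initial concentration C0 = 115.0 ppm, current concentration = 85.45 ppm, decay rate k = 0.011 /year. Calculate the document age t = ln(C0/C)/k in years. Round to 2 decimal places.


Document age estimation:
C0/C = 115.0 / 85.45 = 1.345816
ln(C0/C) = 0.297001
t = 0.297001 / 0.011 = 27.00 years

27.00


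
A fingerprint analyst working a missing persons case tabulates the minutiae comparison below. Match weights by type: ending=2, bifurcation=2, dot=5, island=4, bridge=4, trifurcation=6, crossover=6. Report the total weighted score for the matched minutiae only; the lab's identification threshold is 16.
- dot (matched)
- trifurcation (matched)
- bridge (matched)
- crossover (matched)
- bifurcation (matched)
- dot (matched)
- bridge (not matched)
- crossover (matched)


Weighted minutiae match score:
  dot: matched, +5 (running total 5)
  trifurcation: matched, +6 (running total 11)
  bridge: matched, +4 (running total 15)
  crossover: matched, +6 (running total 21)
  bifurcation: matched, +2 (running total 23)
  dot: matched, +5 (running total 28)
  bridge: not matched, +0
  crossover: matched, +6 (running total 34)
Total score = 34
Threshold = 16; verdict = identification

34


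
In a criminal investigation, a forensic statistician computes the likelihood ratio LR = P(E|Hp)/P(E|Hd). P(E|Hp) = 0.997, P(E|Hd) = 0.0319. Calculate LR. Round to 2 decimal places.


Likelihood ratio calculation:
LR = P(E|Hp) / P(E|Hd)
LR = 0.997 / 0.0319
LR = 31.25

31.25


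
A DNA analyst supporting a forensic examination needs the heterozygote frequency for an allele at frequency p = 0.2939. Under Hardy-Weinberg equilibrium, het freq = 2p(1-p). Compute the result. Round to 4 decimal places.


Hardy-Weinberg heterozygote frequency:
q = 1 - p = 1 - 0.2939 = 0.7061
2pq = 2 * 0.2939 * 0.7061 = 0.4150

0.4150


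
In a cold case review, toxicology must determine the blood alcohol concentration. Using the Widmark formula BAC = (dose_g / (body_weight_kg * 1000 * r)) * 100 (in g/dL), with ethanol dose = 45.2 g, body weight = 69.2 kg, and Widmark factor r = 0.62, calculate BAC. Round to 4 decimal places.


Applying the Widmark formula:
BAC = (dose_g / (body_wt * 1000 * r)) * 100
Denominator = 69.2 * 1000 * 0.62 = 42904
BAC = (45.2 / 42904) * 100
BAC = 0.1054 g/dL

0.1054


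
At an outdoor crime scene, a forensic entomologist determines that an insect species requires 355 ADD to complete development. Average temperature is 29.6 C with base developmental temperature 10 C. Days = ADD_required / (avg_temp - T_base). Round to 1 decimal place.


Insect development time:
Effective temperature = avg_temp - T_base = 29.6 - 10 = 19.6 C
Days = ADD / effective_temp = 355 / 19.6 = 18.1 days

18.1


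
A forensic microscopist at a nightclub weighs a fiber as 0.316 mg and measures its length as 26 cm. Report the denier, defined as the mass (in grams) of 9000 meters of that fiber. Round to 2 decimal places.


Denier calculation:
Mass in grams = 0.316 mg / 1000 = 0.000316 g
Length in meters = 26 cm / 100 = 0.26 m
Linear density = mass / length = 0.000316 / 0.26 = 0.00121538 g/m
Denier = (g/m) * 9000 = 0.00121538 * 9000 = 10.94

10.94


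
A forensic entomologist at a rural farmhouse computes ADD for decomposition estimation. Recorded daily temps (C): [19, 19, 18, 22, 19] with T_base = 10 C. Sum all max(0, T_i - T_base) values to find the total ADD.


Computing ADD day by day:
Day 1: max(0, 19 - 10) = 9
Day 2: max(0, 19 - 10) = 9
Day 3: max(0, 18 - 10) = 8
Day 4: max(0, 22 - 10) = 12
Day 5: max(0, 19 - 10) = 9
Total ADD = 47

47


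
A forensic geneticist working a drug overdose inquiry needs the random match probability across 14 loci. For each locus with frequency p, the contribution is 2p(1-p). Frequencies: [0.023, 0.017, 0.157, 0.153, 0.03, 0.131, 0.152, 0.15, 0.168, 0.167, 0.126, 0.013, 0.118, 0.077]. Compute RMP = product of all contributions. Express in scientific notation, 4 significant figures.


Computing RMP for 14 loci:
Locus 1: 2 * 0.023 * 0.977 = 0.044942
Locus 2: 2 * 0.017 * 0.983 = 0.033422
Locus 3: 2 * 0.157 * 0.843 = 0.264702
Locus 4: 2 * 0.153 * 0.847 = 0.259182
Locus 5: 2 * 0.03 * 0.97 = 0.0582
Locus 6: 2 * 0.131 * 0.869 = 0.227678
Locus 7: 2 * 0.152 * 0.848 = 0.257792
Locus 8: 2 * 0.15 * 0.85 = 0.255
Locus 9: 2 * 0.168 * 0.832 = 0.279552
Locus 10: 2 * 0.167 * 0.833 = 0.278222
Locus 11: 2 * 0.126 * 0.874 = 0.220248
Locus 12: 2 * 0.013 * 0.987 = 0.025662
Locus 13: 2 * 0.118 * 0.882 = 0.208152
Locus 14: 2 * 0.077 * 0.923 = 0.142142
RMP = 1.168e-12

1.168e-12


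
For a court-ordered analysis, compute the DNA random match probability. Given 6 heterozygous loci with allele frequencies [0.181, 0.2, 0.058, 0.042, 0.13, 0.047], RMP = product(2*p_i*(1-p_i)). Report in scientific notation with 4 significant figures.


Computing RMP for 6 loci:
Locus 1: 2 * 0.181 * 0.819 = 0.296478
Locus 2: 2 * 0.2 * 0.8 = 0.32
Locus 3: 2 * 0.058 * 0.942 = 0.109272
Locus 4: 2 * 0.042 * 0.958 = 0.080472
Locus 5: 2 * 0.13 * 0.87 = 0.2262
Locus 6: 2 * 0.047 * 0.953 = 0.089582
RMP = 1.690e-05

1.690e-05


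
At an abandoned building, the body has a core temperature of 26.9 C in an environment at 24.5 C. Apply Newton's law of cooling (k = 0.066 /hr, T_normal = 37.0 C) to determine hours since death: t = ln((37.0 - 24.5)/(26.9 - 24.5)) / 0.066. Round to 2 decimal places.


Using Newton's law of cooling:
t = ln((T_normal - T_ambient) / (T_body - T_ambient)) / k
T_normal - T_ambient = 12.5
T_body - T_ambient = 2.4
Ratio = 5.208333
ln(ratio) = 1.65026
t = 1.65026 / 0.066 = 25.00 hours

25.00


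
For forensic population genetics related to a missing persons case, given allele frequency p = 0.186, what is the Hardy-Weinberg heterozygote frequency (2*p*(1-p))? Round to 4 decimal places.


Hardy-Weinberg heterozygote frequency:
q = 1 - p = 1 - 0.186 = 0.814
2pq = 2 * 0.186 * 0.814 = 0.3028

0.3028


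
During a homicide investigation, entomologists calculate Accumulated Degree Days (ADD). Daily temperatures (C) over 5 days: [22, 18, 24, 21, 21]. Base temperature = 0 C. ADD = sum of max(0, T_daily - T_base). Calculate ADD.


Computing ADD day by day:
Day 1: max(0, 22 - 0) = 22
Day 2: max(0, 18 - 0) = 18
Day 3: max(0, 24 - 0) = 24
Day 4: max(0, 21 - 0) = 21
Day 5: max(0, 21 - 0) = 21
Total ADD = 106

106


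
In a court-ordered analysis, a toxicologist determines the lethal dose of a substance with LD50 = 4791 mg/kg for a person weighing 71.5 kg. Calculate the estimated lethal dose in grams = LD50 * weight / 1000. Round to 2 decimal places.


Lethal dose calculation:
Lethal dose = LD50 * body_weight / 1000
= 4791 * 71.5 / 1000
= 342556.5 / 1000
= 342.56 g

342.56


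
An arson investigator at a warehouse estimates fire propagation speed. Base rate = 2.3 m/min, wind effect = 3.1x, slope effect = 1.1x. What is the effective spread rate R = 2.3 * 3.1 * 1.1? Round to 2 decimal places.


Fire spread rate calculation:
R = R0 * wind_factor * slope_factor
= 2.3 * 3.1 * 1.1
= 7.13 * 1.1
= 7.84 m/min

7.84


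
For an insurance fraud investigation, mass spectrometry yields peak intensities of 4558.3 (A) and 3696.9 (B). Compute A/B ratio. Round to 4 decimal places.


Spectral peak ratio:
Peak A = 4558.3 counts
Peak B = 3696.9 counts
Ratio = 4558.3 / 3696.9 = 1.2330

1.2330


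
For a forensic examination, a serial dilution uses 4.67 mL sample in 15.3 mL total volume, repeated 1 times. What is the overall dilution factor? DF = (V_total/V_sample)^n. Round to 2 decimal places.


Dilution factor calculation:
Single dilution = V_total / V_sample = 15.3 / 4.67 ≈ 3.276231
Number of dilutions = 1
Total DF = (15.3 / 4.67)^1 (full precision, rounded at the end) = 3.28

3.28


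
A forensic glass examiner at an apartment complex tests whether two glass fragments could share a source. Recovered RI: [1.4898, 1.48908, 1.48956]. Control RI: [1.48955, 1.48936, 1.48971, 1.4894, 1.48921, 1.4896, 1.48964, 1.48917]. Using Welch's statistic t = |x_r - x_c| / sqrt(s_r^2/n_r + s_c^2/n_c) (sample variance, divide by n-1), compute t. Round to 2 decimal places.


Welch's t-criterion for glass RI comparison:
Recovered mean = sum / n_r = 4.46844 / 3 = 1.48948
Control mean = sum / n_c = 11.91564 / 8 = 1.489455
Recovered sample variance s_r^2 = 1.344e-07
Control sample variance s_c^2 = 4.03714e-08
Welch SE (unpooled) = sqrt(s_r^2/n_r + s_c^2/n_c) = sqrt(4.48e-08 + 5.04643e-09) = sqrt(4.98464e-08) = 0.000223263
|mean_r - mean_c| = 2.5e-05
t = 2.5e-05 / 0.000223263 = 0.11

0.11


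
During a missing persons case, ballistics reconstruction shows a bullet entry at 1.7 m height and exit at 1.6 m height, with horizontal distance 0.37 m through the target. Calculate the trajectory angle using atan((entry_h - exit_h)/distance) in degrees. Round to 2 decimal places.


Bullet trajectory angle:
Height difference = 1.7 - 1.6 = 0.1 m
angle = atan(0.1 / 0.37)
angle = atan(0.27027)
angle = 15.12 degrees

15.12


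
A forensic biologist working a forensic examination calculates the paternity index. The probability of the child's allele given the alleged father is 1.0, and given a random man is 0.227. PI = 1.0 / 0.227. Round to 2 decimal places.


Paternity Index calculation:
PI = P(allele|father) / P(allele|random)
PI = 1.0 / 0.227
PI = 4.41

4.41


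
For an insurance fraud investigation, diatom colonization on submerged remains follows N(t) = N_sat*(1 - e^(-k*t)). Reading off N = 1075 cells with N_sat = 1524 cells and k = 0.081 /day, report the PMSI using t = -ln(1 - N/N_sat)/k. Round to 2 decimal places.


PMSI from diatom colonization curve:
N / N_sat = 1075 / 1524 = 0.705381
1 - N/N_sat = 0.294619
ln(1 - N/N_sat) = -1.222072
t = -ln(1 - N/N_sat) / k = -(-1.222072) / 0.081 = 15.09 days

15.09


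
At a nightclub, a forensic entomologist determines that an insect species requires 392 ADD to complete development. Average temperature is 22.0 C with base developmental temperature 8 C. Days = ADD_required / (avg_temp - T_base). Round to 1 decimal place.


Insect development time:
Effective temperature = avg_temp - T_base = 22.0 - 8 = 14.0 C
Days = ADD / effective_temp = 392 / 14.0 = 28.0 days

28.0


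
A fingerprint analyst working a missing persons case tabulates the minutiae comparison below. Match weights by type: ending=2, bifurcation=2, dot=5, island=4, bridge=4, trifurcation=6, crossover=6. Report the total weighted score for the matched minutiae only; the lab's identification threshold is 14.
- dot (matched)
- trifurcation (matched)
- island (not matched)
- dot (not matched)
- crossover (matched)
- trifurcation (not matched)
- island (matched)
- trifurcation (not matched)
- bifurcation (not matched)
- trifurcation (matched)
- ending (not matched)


Weighted minutiae match score:
  dot: matched, +5 (running total 5)
  trifurcation: matched, +6 (running total 11)
  island: not matched, +0
  dot: not matched, +0
  crossover: matched, +6 (running total 17)
  trifurcation: not matched, +0
  island: matched, +4 (running total 21)
  trifurcation: not matched, +0
  bifurcation: not matched, +0
  trifurcation: matched, +6 (running total 27)
  ending: not matched, +0
Total score = 27
Threshold = 14; verdict = identification

27


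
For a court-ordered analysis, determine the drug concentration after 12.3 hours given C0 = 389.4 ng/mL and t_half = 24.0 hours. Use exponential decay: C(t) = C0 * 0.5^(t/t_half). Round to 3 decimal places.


Drug concentration decay:
Number of half-lives = t / t_half = 12.3 / 24.0 = 0.5125
Decay factor = 0.5^0.5125 = 0.70100663
C(t) = 389.4 * 0.70100663 = 272.972 ng/mL

272.972


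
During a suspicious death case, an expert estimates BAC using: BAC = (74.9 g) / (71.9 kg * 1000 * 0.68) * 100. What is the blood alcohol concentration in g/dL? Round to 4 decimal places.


Applying the Widmark formula:
BAC = (dose_g / (body_wt * 1000 * r)) * 100
Denominator = 71.9 * 1000 * 0.68 = 48892
BAC = (74.9 / 48892) * 100
BAC = 0.1532 g/dL

0.1532


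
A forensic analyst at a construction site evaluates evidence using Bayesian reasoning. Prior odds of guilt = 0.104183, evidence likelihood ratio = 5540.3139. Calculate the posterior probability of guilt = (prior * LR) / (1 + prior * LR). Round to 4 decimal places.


Bayesian evidence evaluation:
Posterior odds = prior_odds * LR = 0.104183 * 5540.3139 = 577.2065
Posterior probability = posterior_odds / (1 + posterior_odds)
= 577.2065 / (1 + 577.2065)
= 577.2065 / 578.2065
= 0.9983

0.9983


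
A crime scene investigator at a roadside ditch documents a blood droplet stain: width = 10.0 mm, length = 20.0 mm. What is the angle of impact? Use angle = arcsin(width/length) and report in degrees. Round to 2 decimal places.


Blood spatter impact angle calculation:
width / length = 10.0 / 20.0 = 0.5
angle = arcsin(0.5)
angle = 30.00 degrees

30.00


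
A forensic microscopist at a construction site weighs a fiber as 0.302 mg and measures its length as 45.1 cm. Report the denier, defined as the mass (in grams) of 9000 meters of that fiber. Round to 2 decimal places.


Denier calculation:
Mass in grams = 0.302 mg / 1000 = 0.000302 g
Length in meters = 45.1 cm / 100 = 0.451 m
Linear density = mass / length = 0.000302 / 0.451 = 0.00066962 g/m
Denier = (g/m) * 9000 = 0.00066962 * 9000 = 6.03

6.03


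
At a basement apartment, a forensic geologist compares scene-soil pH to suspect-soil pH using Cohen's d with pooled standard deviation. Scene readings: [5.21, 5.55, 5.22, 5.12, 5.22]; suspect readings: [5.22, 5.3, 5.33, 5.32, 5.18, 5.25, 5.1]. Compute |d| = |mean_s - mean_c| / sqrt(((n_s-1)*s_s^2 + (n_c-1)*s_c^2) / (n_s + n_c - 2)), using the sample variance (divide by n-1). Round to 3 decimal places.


Pooled-variance Cohen's d for soil pH comparison:
Scene mean = 26.32 / 5 = 5.264
Suspect mean = 36.7 / 7 = 5.242857
Scene sample variance s_s^2 = 0.02733
Suspect sample variance s_c^2 = 0.006957
Pooled variance = ((n_s-1)*s_s^2 + (n_c-1)*s_c^2) / (n_s + n_c - 2) = 0.015106
Pooled SD = sqrt(0.015106) = 0.122906
Mean difference = 0.021143
|d| = |0.021143| / 0.122906 = 0.172

0.172


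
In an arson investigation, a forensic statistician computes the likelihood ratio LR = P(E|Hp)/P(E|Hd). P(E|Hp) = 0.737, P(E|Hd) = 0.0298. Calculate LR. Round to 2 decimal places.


Likelihood ratio calculation:
LR = P(E|Hp) / P(E|Hd)
LR = 0.737 / 0.0298
LR = 24.73

24.73


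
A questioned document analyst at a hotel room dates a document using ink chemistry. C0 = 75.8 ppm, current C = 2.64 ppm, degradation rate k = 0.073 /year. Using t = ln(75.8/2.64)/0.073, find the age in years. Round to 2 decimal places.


Document age estimation:
C0/C = 75.8 / 2.64 = 28.712121
ln(C0/C) = 3.357319
t = 3.357319 / 0.073 = 45.99 years

45.99


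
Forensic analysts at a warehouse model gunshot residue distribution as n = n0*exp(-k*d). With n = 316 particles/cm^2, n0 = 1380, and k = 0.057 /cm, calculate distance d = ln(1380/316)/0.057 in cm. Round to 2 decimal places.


GSR distance calculation:
n0/n = 1380 / 316 = 4.367089
ln(n0/n) = 1.474097
d = 1.474097 / 0.057 = 25.86 cm

25.86


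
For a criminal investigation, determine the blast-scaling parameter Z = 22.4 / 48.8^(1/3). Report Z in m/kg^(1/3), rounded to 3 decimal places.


Scaled distance calculation:
W^(1/3) = 48.8^(1/3) = 3.65432
Z = R / W^(1/3) = 22.4 / 3.65432
Z = 6.130 m/kg^(1/3)

6.130


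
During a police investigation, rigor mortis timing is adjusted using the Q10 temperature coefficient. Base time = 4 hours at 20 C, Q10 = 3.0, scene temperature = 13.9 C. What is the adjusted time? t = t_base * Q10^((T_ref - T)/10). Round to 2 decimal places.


Rigor mortis time adjustment:
Exponent = (T_ref - T_actual) / 10 = (20 - 13.9) / 10 = 0.61
Q10 factor = 3.0^0.61 = 1.95454
t_adjusted = 4 * 1.95454 = 7.82 hours

7.82


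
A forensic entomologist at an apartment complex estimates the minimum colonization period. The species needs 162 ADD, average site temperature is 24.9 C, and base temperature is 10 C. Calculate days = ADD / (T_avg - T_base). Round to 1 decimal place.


Insect development time:
Effective temperature = avg_temp - T_base = 24.9 - 10 = 14.9 C
Days = ADD / effective_temp = 162 / 14.9 = 10.9 days

10.9


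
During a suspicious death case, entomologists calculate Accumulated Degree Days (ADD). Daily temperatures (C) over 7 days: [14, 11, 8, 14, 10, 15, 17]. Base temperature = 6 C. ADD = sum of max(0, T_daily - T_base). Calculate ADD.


Computing ADD day by day:
Day 1: max(0, 14 - 6) = 8
Day 2: max(0, 11 - 6) = 5
Day 3: max(0, 8 - 6) = 2
Day 4: max(0, 14 - 6) = 8
Day 5: max(0, 10 - 6) = 4
Day 6: max(0, 15 - 6) = 9
Day 7: max(0, 17 - 6) = 11
Total ADD = 47

47


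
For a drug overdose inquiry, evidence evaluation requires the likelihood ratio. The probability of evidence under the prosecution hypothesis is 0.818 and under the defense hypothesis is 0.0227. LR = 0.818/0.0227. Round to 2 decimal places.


Likelihood ratio calculation:
LR = P(E|Hp) / P(E|Hd)
LR = 0.818 / 0.0227
LR = 36.04

36.04


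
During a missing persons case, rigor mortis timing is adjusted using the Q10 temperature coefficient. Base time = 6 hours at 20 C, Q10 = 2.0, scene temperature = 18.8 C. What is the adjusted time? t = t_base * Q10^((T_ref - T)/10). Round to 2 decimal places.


Rigor mortis time adjustment:
Exponent = (T_ref - T_actual) / 10 = (20 - 18.8) / 10 = 0.12
Q10 factor = 2.0^0.12 = 1.08673
t_adjusted = 6 * 1.08673 = 6.52 hours

6.52


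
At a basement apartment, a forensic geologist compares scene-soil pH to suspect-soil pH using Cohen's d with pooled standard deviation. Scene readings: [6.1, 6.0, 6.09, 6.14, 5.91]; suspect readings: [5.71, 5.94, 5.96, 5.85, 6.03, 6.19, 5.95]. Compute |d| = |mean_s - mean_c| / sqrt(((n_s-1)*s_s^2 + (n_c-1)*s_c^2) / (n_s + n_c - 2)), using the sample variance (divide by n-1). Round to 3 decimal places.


Pooled-variance Cohen's d for soil pH comparison:
Scene mean = 30.24 / 5 = 6.048
Suspect mean = 41.63 / 7 = 5.947143
Scene sample variance s_s^2 = 0.00857
Suspect sample variance s_c^2 = 0.021957
Pooled variance = ((n_s-1)*s_s^2 + (n_c-1)*s_c^2) / (n_s + n_c - 2) = 0.016602
Pooled SD = sqrt(0.016602) = 0.128849
Mean difference = 0.100857
|d| = |0.100857| / 0.128849 = 0.783

0.783


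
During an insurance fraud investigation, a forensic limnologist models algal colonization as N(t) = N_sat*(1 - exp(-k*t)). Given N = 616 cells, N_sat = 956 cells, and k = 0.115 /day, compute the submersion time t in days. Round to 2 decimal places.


PMSI from diatom colonization curve:
N / N_sat = 616 / 956 = 0.644351
1 - N/N_sat = 0.355649
ln(1 - N/N_sat) = -1.033811
t = -ln(1 - N/N_sat) / k = -(-1.033811) / 0.115 = 8.99 days

8.99


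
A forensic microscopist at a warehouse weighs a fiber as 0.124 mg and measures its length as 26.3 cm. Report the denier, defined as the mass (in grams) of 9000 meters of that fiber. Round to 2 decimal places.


Denier calculation:
Mass in grams = 0.124 mg / 1000 = 0.000124 g
Length in meters = 26.3 cm / 100 = 0.263 m
Linear density = mass / length = 0.000124 / 0.263 = 0.00047148 g/m
Denier = (g/m) * 9000 = 0.00047148 * 9000 = 4.24

4.24


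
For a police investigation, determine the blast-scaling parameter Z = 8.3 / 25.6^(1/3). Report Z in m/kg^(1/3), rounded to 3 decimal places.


Scaled distance calculation:
W^(1/3) = 25.6^(1/3) = 2.947225
Z = R / W^(1/3) = 8.3 / 2.947225
Z = 2.816 m/kg^(1/3)

2.816


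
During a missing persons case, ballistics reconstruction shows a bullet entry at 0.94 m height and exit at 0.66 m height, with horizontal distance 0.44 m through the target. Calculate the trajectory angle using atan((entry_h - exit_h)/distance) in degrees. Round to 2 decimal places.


Bullet trajectory angle:
Height difference = 0.94 - 0.66 = 0.28 m
angle = atan(0.28 / 0.44)
angle = atan(0.636364)
angle = 32.47 degrees

32.47


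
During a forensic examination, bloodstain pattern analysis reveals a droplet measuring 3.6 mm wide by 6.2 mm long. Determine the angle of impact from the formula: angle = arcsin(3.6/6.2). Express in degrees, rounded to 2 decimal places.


Blood spatter impact angle calculation:
width / length = 3.6 / 6.2 = 0.580645
angle = arcsin(0.580645)
angle = 35.50 degrees

35.50


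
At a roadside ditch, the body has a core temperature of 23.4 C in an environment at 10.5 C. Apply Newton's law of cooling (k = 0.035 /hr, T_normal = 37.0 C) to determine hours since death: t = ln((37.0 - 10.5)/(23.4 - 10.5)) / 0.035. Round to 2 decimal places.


Using Newton's law of cooling:
t = ln((T_normal - T_ambient) / (T_body - T_ambient)) / k
T_normal - T_ambient = 26.5
T_body - T_ambient = 12.9
Ratio = 2.054264
ln(ratio) = 0.719918
t = 0.719918 / 0.035 = 20.57 hours

20.57
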